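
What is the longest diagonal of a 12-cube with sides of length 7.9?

The space diagonal of an n-cube of side s is s√n. Here 7.9·√12 ≈ 27.3664.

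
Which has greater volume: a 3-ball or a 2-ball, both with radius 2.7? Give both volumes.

V_3(2.7) ≈ 82.448. V_2(2.7) ≈ 22.9022. The 3-ball is larger.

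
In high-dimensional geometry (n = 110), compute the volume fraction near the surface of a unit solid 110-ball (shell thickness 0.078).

1 - (1-0.078)^110 ≈ 0.999868 ≈ 99.9868%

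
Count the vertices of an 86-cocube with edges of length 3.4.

The 86-dimensional cross-polytope has 2n = 2·86 = 172 vertices.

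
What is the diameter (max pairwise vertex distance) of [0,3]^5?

||(3,3,...,3)|| = √(5)·3 ≈ 6.7082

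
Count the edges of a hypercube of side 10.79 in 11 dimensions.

Each of the 2^11 = 2048 vertices has degree 11; total edges = 11·2^11/2 = 11264.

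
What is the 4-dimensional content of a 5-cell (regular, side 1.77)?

V_4 = √(5) · 1.77^4 / (4! · 2^(4/2)) ≈ 0.228616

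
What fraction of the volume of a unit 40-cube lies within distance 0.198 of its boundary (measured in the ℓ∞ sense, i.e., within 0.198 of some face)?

Shell fraction = 1 - (1-0.396)^40 ≈ 0.9999999983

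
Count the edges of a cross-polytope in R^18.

An n-cross-polytope has 2^(k+1)·C(n,k+1) k-faces. Here 2^2·C(18,2) = 4·153 = 612.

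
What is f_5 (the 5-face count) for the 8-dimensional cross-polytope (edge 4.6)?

Each 5-face is the convex hull of 6 vertices, one chosen as ±e_i from each of 6 distinct axes: 2^6·C(8,6) = 1792.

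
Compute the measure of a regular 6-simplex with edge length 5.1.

V_6 = √(7) · 5.1^6 / (6! · 2^(6/2)) ≈ 8.08253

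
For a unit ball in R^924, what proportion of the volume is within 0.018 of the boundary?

Shell fraction = 1 - (1-0.018)^924 ≈ 0.9999999486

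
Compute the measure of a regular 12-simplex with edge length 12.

Volume = 12^12 · √(13/2^12) / 12! ≈ 1048.65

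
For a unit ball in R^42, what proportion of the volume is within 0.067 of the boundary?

Shell fraction = 1 - (1-0.067)^42 ≈ 0.945671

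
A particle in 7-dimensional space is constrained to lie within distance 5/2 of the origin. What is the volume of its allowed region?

V = 15625·π^3/168 ≈ 2883.77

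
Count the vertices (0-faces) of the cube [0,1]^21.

The 21-cube has 2^21 = 2097152 vertices.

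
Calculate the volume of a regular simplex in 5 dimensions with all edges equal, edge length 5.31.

For a regular n-simplex with edge a, V = (a^n / n!)·√((n+1)/2^n). With a=5.31, n=5: V ≈ 15.2332.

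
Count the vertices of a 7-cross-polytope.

Number of vertices = 2n = 14.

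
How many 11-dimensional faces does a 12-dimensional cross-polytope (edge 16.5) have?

Number of 11-faces = 2^(11+1) · C(12,11+1) = 4096 · 1 = 4096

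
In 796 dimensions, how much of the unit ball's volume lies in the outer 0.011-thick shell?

1 - (1-0.011)^796 ≈ 0.99985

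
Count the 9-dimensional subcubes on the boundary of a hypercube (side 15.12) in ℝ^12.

An n-cube has C(n,k)·2^(n-k) k-faces. Here C(12,9)·2^3 = 220·8 = 1760.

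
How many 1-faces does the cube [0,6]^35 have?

Number of 1-faces = C(35,1)·2^(35-1) = 35·17179869184 = 601295421440.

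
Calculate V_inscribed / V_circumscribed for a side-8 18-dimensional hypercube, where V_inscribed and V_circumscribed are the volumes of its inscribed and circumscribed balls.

V_in / V_out = (r_in/r_out)^18 = (1/√18)^18 = 18^(-18/2) ≈ 5.04136e-12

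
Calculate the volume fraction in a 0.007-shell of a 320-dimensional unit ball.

Shell fraction = 1 - (1-0.007)^320 ≈ 0.894377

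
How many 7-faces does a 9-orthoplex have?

Each 7-face is the convex hull of 8 vertices, one chosen as ±e_i from each of 8 distinct axes: 2^8·C(9,8) = 2304.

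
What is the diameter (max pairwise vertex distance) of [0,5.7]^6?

Diagonal = √6 · 5.7 ≈ 13.9621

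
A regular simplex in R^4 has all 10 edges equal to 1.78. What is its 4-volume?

For a regular n-simplex with edge a, V = (a^n / n!)·√((n+1)/2^n). With a=1.78, n=4: V ≈ 0.233827.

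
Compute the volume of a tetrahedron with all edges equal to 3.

Volume = (√2/12) · 3³ = 3.18198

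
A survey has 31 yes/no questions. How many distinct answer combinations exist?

Number of vertices = 2^31 = 2147483648.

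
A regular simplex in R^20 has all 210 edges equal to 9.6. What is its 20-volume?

Volume = 9.6^20 · √(21/2^20) / 20! ≈ 0.0813036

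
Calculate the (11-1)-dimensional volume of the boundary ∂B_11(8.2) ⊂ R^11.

The surface area of an n-ball is 2π^(n/2) r^(n-1) / Γ(n/2). For n=11, r=8.2: 2.84863e+10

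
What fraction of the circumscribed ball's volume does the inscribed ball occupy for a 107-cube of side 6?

V_in/V_out = n^(-n/2) = 107^(-107/2) ≈ 2.67897e-109.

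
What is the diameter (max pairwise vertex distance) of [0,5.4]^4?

||(5.4,5.4,...,5.4)|| = √(4)·5.4 = 10.8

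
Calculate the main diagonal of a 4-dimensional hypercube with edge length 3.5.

||(3.5,3.5,...,3.5)|| = √(4)·3.5 = 7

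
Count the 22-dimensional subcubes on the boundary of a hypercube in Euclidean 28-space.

Choose 22 of 28 axes to span the face (C(28,22) = 376740 ways), then fix each of the remaining 6 coordinates at one of its two extreme values (2^6 = 64 ways): 376740·64 = 24111360.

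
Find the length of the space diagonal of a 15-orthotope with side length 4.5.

Diagonal = √15 · 4.5 ≈ 17.4284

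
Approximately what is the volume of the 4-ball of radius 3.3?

Volume = π^{4/2}·(3.3)^4/Γ(3) ≈ 585.229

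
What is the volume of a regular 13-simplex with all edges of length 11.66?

For a regular n-simplex with edge a, V = (a^n / n!)·√((n+1)/2^n). With a=11.66, n=13: V ≈ 488.844.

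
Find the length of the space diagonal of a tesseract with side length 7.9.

The space diagonal of an n-cube of side s is s√n. Here 7.9·√4 = 15.8.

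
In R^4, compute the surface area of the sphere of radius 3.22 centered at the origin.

|∂B_4(3.22)| ≈ 659.018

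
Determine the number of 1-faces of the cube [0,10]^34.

Number of 1-faces = C(34,1) · 2^(34-1) = 34 · 8589934592 = 292057776128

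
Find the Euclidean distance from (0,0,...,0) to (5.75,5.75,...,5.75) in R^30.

Diagonal = √30 · 5.75 ≈ 31.494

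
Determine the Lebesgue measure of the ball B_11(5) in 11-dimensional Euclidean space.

V = 625000000·π^5/2079 ≈ 9.19973e+07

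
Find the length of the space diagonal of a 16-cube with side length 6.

The space diagonal of an n-cube of side s is s√n. Here 6·√16 = 24.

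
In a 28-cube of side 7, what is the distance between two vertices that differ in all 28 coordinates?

The space diagonal of an n-cube of side s is s√n. Here 7·√28 ≈ 37.0405.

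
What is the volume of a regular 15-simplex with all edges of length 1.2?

For a regular n-simplex with edge a, V = (a^n / n!)·√((n+1)/2^n). With a=1.2, n=15: V ≈ 2.60348e-13.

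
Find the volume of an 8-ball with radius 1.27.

The n-ball volume is π^(n/2)·r^n/Γ(n/2+1). With n=8, r=1.27: V ≈ 27.4674.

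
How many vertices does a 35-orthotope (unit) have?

An n-cube has 2^n vertices; for n = 35 that is 2^35 = 34359738368.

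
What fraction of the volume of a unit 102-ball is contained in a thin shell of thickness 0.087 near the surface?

Shell fraction = 1 - (1-0.087)^102 ≈ 0.999907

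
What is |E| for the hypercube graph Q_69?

Each of the 2^69 = 590295810358705651712 vertices has degree 69; total edges = 69·2^69/2 = 20365205457375344984064.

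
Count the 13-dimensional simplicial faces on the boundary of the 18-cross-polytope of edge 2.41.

Each 13-face is the convex hull of 14 vertices, one chosen as ±e_i from each of 14 distinct axes: 2^14·C(18,14) = 50135040.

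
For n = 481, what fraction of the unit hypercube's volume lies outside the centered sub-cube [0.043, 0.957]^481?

Shell fraction = 1 - (1-0.086)^481 ≈ 1 - 1.641e-19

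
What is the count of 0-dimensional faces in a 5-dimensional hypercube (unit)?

An n-cube has C(n,k)·2^(n-k) k-faces. Here C(5,0)·2^5 = 1·32 = 32.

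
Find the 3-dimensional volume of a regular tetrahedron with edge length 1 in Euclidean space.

Volume = (√2/12) · 1³ = 0.117851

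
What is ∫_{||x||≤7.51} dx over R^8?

V_8(7.51) = π^(8/2) · (7.51)^8 / Γ(8/2 + 1) ≈ 4.10684e+07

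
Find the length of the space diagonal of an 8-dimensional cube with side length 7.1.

The space diagonal of an n-cube of side s is s√n. Here 7.1·√8 ≈ 20.0818.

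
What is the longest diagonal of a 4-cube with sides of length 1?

Diagonal = √4 · 1 = 2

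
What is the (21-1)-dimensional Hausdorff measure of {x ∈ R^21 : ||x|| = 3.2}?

S_21(3.2) = 2·π^(21/2)·(3.2)^20 / Γ(21/2) ≈ 3.71336e+09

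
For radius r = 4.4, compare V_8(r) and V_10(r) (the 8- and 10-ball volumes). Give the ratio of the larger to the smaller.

V_8(4.4) ≈ 570177, V_10(4.4) ≈ 6.93577e+06. The 10-ball is larger by a factor of 12.16.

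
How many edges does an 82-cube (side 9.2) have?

The 82-cube has n·2^(n-1) = 82·2^81 = 82·2417851639229258349412352 = 198263834416799184651812864 edges.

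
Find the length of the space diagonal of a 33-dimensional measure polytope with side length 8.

||(8,8,...,8)|| = √(33)·8 ≈ 45.9565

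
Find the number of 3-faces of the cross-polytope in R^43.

An n-cross-polytope has 2^(k+1)·C(n,k+1) k-faces. Here 2^4·C(43,4) = 16·123410 = 1974560.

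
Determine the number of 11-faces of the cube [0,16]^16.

Number of 11-faces = C(16,11) · 2^(16-11) = 4368 · 32 = 139776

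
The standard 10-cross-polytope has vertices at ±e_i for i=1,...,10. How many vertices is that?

The 10-dimensional cross-polytope has 2n = 2·10 = 20 vertices.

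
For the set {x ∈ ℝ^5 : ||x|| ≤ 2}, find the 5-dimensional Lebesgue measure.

The n-ball volume is π^(n/2)·r^n/Γ(n/2+1). With n=5, r=2: V = 256·π^2/15 ≈ 168.441.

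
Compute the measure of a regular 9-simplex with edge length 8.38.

V = (8.38^9 / 9!) · √((9+1) / 2^9) ≈ 78.4871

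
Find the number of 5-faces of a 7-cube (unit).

Number of 5-faces = C(7,5) · 2^(7-5) = 21 · 4 = 84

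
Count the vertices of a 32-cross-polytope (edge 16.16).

Number of vertices = 2n = 64.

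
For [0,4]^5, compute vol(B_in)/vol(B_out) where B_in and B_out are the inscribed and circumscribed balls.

The radii are 4/2 and 4√5/2, so the volume ratio is (1/√5)^5 = 5^{-5/2} ≈ 0.0178885.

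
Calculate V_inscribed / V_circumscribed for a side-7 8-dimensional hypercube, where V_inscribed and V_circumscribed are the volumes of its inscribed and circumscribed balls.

The radii are 7/2 and 7√8/2, so the volume ratio is (1/√8)^8 = 8^{-8/2} ≈ 0.000244141.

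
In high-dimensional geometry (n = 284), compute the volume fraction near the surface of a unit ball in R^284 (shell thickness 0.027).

1 - (1-0.027)^284 ≈ 0.999579 ≈ 99.9579%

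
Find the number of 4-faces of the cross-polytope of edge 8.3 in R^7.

Number of 4-faces = 2^(4+1) · C(7,4+1) = 32 · 21 = 672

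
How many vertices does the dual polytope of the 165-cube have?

An n-cross-polytope has 2n vertices; here n = 165, giving 330.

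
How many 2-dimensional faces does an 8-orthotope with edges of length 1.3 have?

An n-cube has C(n,k)·2^(n-k) k-faces. Here C(8,2)·2^6 = 28·64 = 1792.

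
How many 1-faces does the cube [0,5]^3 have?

Each of the 2^3 = 8 vertices has degree 3; total edges = 3·2^3/2 = 12.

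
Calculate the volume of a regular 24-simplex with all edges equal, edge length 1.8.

V_24 = √(25) · 1.8^24 / (24! · 2^(24/2)) ≈ 2.63296e-21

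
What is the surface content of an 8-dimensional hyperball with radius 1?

S_8(1) = 2·π^(8/2)·(1)^7 / Γ(8/2) = π^4/3 ≈ 32.4697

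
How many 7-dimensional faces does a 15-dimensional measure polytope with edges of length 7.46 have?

f_7(15-cube) = (15 choose 7) · 2^8 = 1647360.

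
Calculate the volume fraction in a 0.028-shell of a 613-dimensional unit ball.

V(inner)/V(outer) = ((1-0.028)/1)^613 ≈ 2.751e-08, so the shell fraction is 0.9999999725.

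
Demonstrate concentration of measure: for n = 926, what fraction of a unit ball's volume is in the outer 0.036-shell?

1 - (1-0.036)^926 ≈ 1 - 1.8e-15 ≈ (100 - 1.78e-13)%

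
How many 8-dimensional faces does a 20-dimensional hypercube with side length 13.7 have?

An n-cube has C(n,k)·2^(n-k) k-faces. Here C(20,8)·2^12 = 125970·4096 = 515973120.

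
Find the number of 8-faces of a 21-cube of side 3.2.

f_8(21-cube) = (21 choose 8) · 2^13 = 1666990080.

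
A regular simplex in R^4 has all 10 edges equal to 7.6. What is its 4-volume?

V = (7.6^4 / 4!) · √((4+1) / 2^4) ≈ 77.7084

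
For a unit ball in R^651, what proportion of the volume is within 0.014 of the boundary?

1 - (1-0.014)^651 ≈ 0.999897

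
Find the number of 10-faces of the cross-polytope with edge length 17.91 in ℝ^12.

Number of 10-faces = 2^(10+1) · C(12,10+1) = 2048 · 12 = 24576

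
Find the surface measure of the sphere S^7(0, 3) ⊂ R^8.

|∂B_8(3)| = 729·π^4 ≈ 71011.2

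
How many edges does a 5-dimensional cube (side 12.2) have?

Each of the 2^5 = 32 vertices has degree 5; total edges = 5·2^5/2 = 80.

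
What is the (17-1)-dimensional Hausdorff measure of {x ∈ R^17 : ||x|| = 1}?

The surface area of an n-ball is 2π^(n/2) r^(n-1) / Γ(n/2). For n=17, r=1: 512·π^8/2027025 ≈ 2.39668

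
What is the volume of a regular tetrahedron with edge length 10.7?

Volume = (√2/12) · 10.7³ = 144.373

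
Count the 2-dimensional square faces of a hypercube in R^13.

Number of 2-faces = C(13,2) · 2^(13-2) = 78 · 2048 = 159744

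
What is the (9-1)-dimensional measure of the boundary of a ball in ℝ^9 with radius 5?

The surface area of an n-ball is 2π^(n/2) r^(n-1) / Γ(n/2). For n=9, r=5: 2500000·π^4/21 ≈ 1.15963e+07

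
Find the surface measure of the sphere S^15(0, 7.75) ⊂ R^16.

S_16(7.75) = 2·π^(16/2)·(7.75)^15 / Γ(16/2) ≈ 8.22856e+13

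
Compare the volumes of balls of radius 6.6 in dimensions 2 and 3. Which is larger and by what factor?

V_2(6.6) ≈ 136.848, V_3(6.6) ≈ 1204.26. The 3-ball is larger by a factor of 8.8.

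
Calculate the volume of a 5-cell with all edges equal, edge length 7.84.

For a regular n-simplex with edge a, V = (a^n / n!)·√((n+1)/2^n). With a=7.84, n=4: V ≈ 87.9991.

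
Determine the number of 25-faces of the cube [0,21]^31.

An n-cube has C(n,k)·2^(n-k) k-faces. Here C(31,25)·2^6 = 736281·64 = 47121984.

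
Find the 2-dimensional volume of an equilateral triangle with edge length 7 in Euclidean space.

Area = (√3/4) · 7² = 21.2176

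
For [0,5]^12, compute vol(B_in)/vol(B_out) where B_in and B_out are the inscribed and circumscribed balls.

V_in / V_out = (r_in/r_out)^12 = (1/√12)^12 = 12^(-12/2) ≈ 3.34898e-07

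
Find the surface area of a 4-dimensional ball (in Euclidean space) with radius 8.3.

The surface area of an n-ball is 2π^(n/2) r^(n-1) / Γ(n/2). For n=4, r=8.3: 11286.6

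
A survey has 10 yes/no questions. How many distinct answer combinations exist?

The 10-cube has 2^10 = 1024 vertices.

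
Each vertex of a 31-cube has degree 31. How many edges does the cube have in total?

Number of 1-faces = C(31,1)·2^(31-1) = 31·1073741824 = 33285996544.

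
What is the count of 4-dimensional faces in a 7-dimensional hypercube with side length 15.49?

Choose 4 of 7 axes to span the face (C(7,4) = 35 ways), then fix each of the remaining 3 coordinates at one of its two extreme values (2^3 = 8 ways): 35·8 = 280.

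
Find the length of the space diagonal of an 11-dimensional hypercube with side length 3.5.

||(3.5,3.5,...,3.5)|| = √(11)·3.5 ≈ 11.6082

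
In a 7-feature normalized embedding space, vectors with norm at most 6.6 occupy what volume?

The n-ball volume is π^(n/2)·r^n/Γ(n/2+1). With n=7, r=6.6: V ≈ 2.57744e+06.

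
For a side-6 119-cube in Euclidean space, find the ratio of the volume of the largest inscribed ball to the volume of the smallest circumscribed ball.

Volume scales as r^n, and r_in/r_out = 1/√119, giving (1/√119)^119 ≈ 3.19857e-124.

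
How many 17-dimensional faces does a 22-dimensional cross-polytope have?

f_17(22-orthoplex) = 2^18 · (22 choose 18) = 1917583360.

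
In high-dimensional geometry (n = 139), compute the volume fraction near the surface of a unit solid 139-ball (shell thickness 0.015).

1 - (1-0.015)^139 ≈ 0.877641 ≈ 87.76%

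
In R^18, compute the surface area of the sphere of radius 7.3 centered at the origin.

|∂B_18(7.3)| ≈ 7.02016e+14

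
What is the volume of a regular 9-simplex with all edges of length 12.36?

Volume = 12.36^9 · √(10/2^9) / 9! ≈ 2592.8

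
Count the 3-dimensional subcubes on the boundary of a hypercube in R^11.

An n-cube has C(n,k)·2^(n-k) k-faces. Here C(11,3)·2^8 = 165·256 = 42240.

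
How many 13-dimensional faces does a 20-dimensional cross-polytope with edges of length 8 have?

Each 13-face is the convex hull of 14 vertices, one chosen as ±e_i from each of 14 distinct axes: 2^14·C(20,14) = 635043840.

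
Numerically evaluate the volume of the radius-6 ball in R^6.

V = 7776·π^3 ≈ 241105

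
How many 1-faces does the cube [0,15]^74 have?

An n-cube has n·2^(n-1) edges. With n = 74: 74·9444732965739290427392 = 698910239464707491627008.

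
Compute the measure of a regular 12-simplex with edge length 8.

V = (8^12 / 12!) · √((12+1) / 2^12) ≈ 8.08229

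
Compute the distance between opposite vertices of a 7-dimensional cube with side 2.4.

Diagonal = √7 · 2.4 ≈ 6.3498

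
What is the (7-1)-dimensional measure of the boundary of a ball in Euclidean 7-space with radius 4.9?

|∂B_7(4.9)| ≈ 457778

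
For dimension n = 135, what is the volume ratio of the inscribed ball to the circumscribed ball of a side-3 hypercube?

Volume scales as r^n, and r_in/r_out = 1/√135, giving (1/√135)^135 ≈ 1.59394e-144.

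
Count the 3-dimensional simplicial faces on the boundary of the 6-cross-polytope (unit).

Number of 3-faces = 2^(3+1) · C(6,3+1) = 16 · 15 = 240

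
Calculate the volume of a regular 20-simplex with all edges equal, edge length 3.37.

V_20 = √(21) · 3.37^20 / (20! · 2^(20/2)) ≈ 6.56573e-11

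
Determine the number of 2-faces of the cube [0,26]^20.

Choose 2 of 20 axes to span the face (C(20,2) = 190 ways), then fix each of the remaining 18 coordinates at one of its two extreme values (2^18 = 262144 ways): 190·262144 = 49807360.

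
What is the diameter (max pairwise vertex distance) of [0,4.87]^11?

The space diagonal of an n-cube of side s is s√n. Here 4.87·√11 ≈ 16.152.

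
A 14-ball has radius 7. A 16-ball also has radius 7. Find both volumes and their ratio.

V_14(7) ≈ 4.06435e+11. V_16(7) ≈ 7.82073e+12. Ratio V_14/V_16 ≈ 0.05197.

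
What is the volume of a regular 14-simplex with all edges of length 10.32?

For a regular n-simplex with edge a, V = (a^n / n!)·√((n+1)/2^n). With a=10.32, n=14: V ≈ 53.944.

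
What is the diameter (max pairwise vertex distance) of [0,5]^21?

Diagonal = √21 · 5 ≈ 22.9129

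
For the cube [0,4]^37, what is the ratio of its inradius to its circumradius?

r_in / r_out = (4/2) / (4√37/2) = 1/√37 ≈ 0.164399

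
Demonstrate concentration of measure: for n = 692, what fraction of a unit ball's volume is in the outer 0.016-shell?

1 - (1-0.016)^692 ≈ 0.999986 ≈ 99.998579%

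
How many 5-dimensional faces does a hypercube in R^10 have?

f_5(10-cube) = (10 choose 5) · 2^5 = 8064.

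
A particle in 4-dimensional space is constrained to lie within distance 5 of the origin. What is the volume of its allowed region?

Volume = π^{4/2}·(5)^4/Γ(3) = 625·π^2/2 ≈ 3084.25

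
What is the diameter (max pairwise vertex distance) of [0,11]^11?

Diagonal = √11 · 11 ≈ 36.4829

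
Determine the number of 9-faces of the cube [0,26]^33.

Number of 9-faces = C(33,9) · 2^(33-9) = 38567100 · 16777216 = 647048567193600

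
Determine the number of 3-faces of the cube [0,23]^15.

f_3(15-cube) = (15 choose 3) · 2^12 = 1863680.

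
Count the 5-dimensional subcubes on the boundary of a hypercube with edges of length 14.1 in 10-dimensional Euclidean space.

Choose 5 of 10 axes to span the face (C(10,5) = 252 ways), then fix each of the remaining 5 coordinates at one of its two extreme values (2^5 = 32 ways): 252·32 = 8064.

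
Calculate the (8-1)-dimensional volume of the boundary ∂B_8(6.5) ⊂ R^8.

S = n·V_n(r)/r = 8·V_8(6.5)/6.5 (volume-to-surface relation), giving 62748517·π^4/384 ≈ 1.59174e+07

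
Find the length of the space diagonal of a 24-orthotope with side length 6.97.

d = √(6.97² + 6.97² + ... + 6.97²) [24 terms] = √(24·6.97²) = 6.97√24 ≈ 34.1459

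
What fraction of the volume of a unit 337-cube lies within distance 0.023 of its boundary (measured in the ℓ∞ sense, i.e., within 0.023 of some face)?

1 - (1 - 2·0.023)^337 = 1 - 0.954^337 ≈ 0.9999998718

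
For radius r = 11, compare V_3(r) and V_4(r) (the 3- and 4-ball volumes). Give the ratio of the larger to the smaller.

V_3(11) ≈ 5575.28, V_4(11) ≈ 72250.4. The 4-ball is larger by a factor of 12.96.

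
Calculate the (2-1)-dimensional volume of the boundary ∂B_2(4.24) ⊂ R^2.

|∂B_2(4.24)| = 2πr = 2π·4.24 ≈ 26.6407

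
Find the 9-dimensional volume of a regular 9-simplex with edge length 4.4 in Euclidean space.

V = (4.4^9 / 9!) · √((9+1) / 2^9) ≈ 0.238054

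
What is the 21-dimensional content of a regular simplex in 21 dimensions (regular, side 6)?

V_21 = √(22) · 6^21 / (21! · 2^(21/2)) ≈ 1.39068e-06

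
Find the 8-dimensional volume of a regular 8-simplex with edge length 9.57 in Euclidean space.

V = (9.57^8 / 8!) · √((8+1) / 2^8) ≈ 327.172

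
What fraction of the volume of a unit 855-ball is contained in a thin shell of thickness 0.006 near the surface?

1 - (1-0.006)^855 ≈ 0.994174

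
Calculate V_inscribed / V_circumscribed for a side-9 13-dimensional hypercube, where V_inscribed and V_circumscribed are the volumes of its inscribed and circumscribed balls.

Volume scales as r^n, and r_in/r_out = 1/√13, giving (1/√13)^13 ≈ 5.74603e-08.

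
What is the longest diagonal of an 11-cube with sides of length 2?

d = √(2² + 2² + ... + 2²) [11 terms] = √(11·2²) = 2√11 ≈ 6.63325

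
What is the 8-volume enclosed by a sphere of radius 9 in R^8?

V = 14348907·π^4/8 ≈ 1.74714e+08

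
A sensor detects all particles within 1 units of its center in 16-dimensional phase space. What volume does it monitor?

V = π^8/40320 ≈ 0.235331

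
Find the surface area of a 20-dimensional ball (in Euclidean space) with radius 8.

S = n·V_n(r)/r = 20·V_20(8)/8 (volume-to-surface relation), giving 2251799813685248·π^10/2835 ≈ 7.43833e+16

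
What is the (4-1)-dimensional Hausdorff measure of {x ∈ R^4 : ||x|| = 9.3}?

The surface area of an n-ball is 2π^(n/2) r^(n-1) / Γ(n/2). For n=4, r=9.3: 15877.4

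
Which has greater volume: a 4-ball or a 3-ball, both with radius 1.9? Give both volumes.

V_4(1.9) ≈ 64.3108. V_3(1.9) ≈ 28.7309. The 4-ball is larger.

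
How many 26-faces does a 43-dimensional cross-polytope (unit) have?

An n-cross-polytope has 2^(k+1)·C(n,k+1) k-faces. Here 2^27·C(43,27) = 134217728·265182149218 = 35592145574196936704.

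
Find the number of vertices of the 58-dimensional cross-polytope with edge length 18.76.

The 58-dimensional cross-polytope has 2n = 2·58 = 116 vertices.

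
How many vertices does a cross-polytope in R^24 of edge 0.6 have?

Number of 0-faces = 2^(0+1) · C(24,0+1) = 2 · 24 = 48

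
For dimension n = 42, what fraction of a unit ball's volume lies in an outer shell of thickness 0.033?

1 - (1-0.033)^42 ≈ 0.755707 ≈ 75.57%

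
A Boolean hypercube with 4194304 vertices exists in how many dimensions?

n = log_2(4194304) = 22.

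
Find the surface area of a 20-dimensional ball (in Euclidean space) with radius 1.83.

The surface area of an n-ball is 2π^(n/2) r^(n-1) / Γ(n/2). For n=20, r=1.83: 50042.2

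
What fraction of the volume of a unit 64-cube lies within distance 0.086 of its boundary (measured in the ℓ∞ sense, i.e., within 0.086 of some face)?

1 - (1 - 2·0.086)^64 = 1 - 0.828^64 ≈ 0.999994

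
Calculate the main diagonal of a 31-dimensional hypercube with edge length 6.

Diagonal = √31 · 6 ≈ 33.4066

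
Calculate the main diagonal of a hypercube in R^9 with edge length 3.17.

||(3.17,3.17,...,3.17)|| = √(9)·3.17 = 9.51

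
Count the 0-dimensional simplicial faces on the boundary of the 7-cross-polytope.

Number of 0-faces = 2^(0+1) · C(7,0+1) = 2 · 7 = 14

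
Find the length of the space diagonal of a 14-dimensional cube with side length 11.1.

d = √(11.1² + 11.1² + ... + 11.1²) [14 terms] = √(14·11.1²) = 11.1√14 ≈ 41.5324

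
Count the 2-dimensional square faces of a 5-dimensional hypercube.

f_2(5-cube) = (5 choose 2) · 2^3 = 80.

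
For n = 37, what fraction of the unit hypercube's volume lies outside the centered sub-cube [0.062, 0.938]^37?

The inner cube has side 1-2·0.062 = 0.876 and volume (0.876)^37 ≈ 0.007459, so the shell holds 0.992541 of the volume.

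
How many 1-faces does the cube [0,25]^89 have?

Each of the 2^89 = 618970019642690137449562112 vertices has degree 89; total edges = 89·2^89/2 = 27544165874099711116505513984.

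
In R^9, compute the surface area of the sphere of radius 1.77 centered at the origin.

S_9(1.77) = 2·π^(9/2)·(1.77)^8 / Γ(9/2) ≈ 2859.87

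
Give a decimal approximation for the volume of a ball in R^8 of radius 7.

Volume = π^{8/2}·(7)^8/Γ(5) = 5764801·π^4/24 ≈ 2.33977e+07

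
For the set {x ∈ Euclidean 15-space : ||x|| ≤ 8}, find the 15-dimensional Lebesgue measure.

V_15(8) = π^(15/2) · (8)^15 / Γ(15/2 + 1) = 9007199254740992·π^7/2027025 ≈ 1.34208e+13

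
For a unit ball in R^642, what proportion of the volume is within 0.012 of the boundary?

V(inner)/V(outer) = ((1-0.012)/1)^642 ≈ 0.0004305, so the shell fraction is 0.99957.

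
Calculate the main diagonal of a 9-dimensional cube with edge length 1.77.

d = √(1.77² + 1.77² + ... + 1.77²) [9 terms] = √(9·1.77²) = 1.77√9 = 5.31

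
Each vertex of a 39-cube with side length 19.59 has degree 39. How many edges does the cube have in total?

Number of 1-faces = C(39,1)·2^(39-1) = 39·274877906944 = 10720238370816.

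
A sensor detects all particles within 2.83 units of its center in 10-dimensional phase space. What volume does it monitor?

V_10(2.83) = π^(10/2) · (2.83)^10 / Γ(10/2 + 1) ≈ 84029.6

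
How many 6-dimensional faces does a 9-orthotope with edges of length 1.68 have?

Choose 6 of 9 axes to span the face (C(9,6) = 84 ways), then fix each of the remaining 3 coordinates at one of its two extreme values (2^3 = 8 ways): 84·8 = 672.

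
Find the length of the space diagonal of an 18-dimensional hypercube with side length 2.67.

The space diagonal of an n-cube of side s is s√n. Here 2.67·√18 ≈ 11.3279.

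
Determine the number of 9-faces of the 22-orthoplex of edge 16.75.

Each 9-face is the convex hull of 10 vertices, one chosen as ±e_i from each of 10 distinct axes: 2^10·C(22,10) = 662165504.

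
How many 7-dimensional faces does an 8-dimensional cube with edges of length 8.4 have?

An n-cube has C(n,k)·2^(n-k) k-faces. Here C(8,7)·2^1 = 8·2 = 16.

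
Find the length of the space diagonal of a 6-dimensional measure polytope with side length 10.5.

d = √(10.5² + 10.5² + ... + 10.5²) [6 terms] = √(6·10.5²) = 10.5√6 ≈ 25.7196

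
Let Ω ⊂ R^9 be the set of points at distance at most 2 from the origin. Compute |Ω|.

Volume = π^{9/2}·(2)^9/Γ(11/2) = 16384·π^4/945 ≈ 1688.84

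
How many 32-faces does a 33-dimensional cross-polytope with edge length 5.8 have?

f_32(33-orthoplex) = 2^33 · (33 choose 33) = 8589934592.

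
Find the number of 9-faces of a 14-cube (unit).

An n-cube has C(n,k)·2^(n-k) k-faces. Here C(14,9)·2^5 = 2002·32 = 64064.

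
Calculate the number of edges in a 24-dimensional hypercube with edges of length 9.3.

An n-cube has n·2^(n-1) edges. With n = 24: 24·8388608 = 201326592.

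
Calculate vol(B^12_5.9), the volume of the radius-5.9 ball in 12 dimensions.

Volume = π^{12/2}·(5.9)^12/Γ(7) ≈ 2.3757e+09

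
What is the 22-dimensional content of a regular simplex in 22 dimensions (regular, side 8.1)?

For a regular n-simplex with edge a, V = (a^n / n!)·√((n+1)/2^n). With a=8.1, n=22: V ≈ 0.00020204.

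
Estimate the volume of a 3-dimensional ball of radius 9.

Volume = π^{3/2}·(9)^3/Γ(5/2) = 972·π ≈ 3053.63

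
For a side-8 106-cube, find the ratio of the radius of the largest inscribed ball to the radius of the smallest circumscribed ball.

For an n-cube of any side s, the inradius is s/2 and the circumradius is s√n/2, so the ratio is 1/√106 ≈ 0.0971286.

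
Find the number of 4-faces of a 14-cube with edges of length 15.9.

Choose 4 of 14 axes to span the face (C(14,4) = 1001 ways), then fix each of the remaining 10 coordinates at one of its two extreme values (2^10 = 1024 ways): 1001·1024 = 1025024.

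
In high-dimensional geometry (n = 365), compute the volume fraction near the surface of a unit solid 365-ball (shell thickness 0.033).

1 - (1-0.033)^365 ≈ 0.9999952064 ≈ 99.999521%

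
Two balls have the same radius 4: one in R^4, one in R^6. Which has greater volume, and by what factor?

V_4(4) ≈ 1263.31, V_6(4) ≈ 21167. The 6-ball is larger by a factor of 16.76.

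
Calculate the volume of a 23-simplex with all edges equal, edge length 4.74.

Volume = 4.74^23 · √(24/2^23) / 23! ≈ 2.28385e-10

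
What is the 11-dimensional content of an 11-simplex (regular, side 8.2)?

V_11 = √(12) · 8.2^11 / (11! · 2^(11/2)) ≈ 21.6134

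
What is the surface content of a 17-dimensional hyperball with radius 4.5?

S_17(4.5) = 2·π^(17/2)·(4.5)^16 / Γ(17/2) = 22876792454961·π^8/3203200 ≈ 6.77657e+10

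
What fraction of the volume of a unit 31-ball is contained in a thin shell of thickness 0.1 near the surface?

1 - (1-0.1)^31 ≈ 0.961848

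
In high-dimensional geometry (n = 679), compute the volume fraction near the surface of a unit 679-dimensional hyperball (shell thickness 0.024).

1 - (1-0.024)^679 ≈ 0.9999999314 ≈ 99.999993%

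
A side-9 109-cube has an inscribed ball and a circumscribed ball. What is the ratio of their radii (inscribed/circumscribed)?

r_in = 9/2 (half the side); r_out = 9√109/2 (half the diagonal). Ratio = 1/√109 ≈ 0.0957826.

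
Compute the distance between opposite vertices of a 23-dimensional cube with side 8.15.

d = √(8.15² + 8.15² + ... + 8.15²) [23 terms] = √(23·8.15²) = 8.15√23 ≈ 39.086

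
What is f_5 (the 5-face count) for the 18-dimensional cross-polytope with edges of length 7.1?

Number of 5-faces = 2^(5+1) · C(18,5+1) = 64 · 18564 = 1188096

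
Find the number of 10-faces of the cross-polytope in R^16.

Number of 10-faces = 2^(10+1) · C(16,10+1) = 2048 · 4368 = 8945664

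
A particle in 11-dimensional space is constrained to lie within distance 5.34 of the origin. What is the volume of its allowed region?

V_11(5.34) = π^(11/2) · (5.34)^11 / Γ(11/2 + 1) ≈ 1.89696e+08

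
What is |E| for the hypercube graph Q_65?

An n-cube has n·2^(n-1) edges. With n = 65: 65·18446744073709551616 = 1199038364791120855040.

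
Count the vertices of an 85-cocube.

The vertices are ±e_1, ..., ±e_85, so there are 2·85 = 170.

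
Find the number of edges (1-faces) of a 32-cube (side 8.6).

An n-cube has C(n,k)·2^(n-k) k-faces. Here C(32,1)·2^31 = 32·2147483648 = 68719476736.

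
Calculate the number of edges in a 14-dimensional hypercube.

The 14-cube has n·2^(n-1) = 14·2^13 = 14·8192 = 114688 edges.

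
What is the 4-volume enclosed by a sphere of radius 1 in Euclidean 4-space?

V = π^2/2 ≈ 4.9348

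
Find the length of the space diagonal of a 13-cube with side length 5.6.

||(5.6,5.6,...,5.6)|| = √(13)·5.6 ≈ 20.1911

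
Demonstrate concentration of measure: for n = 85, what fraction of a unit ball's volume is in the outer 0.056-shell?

1 - (1-0.056)^85 ≈ 0.992542 ≈ 99.25%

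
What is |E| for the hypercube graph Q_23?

An n-cube has n·2^(n-1) edges. With n = 23: 23·4194304 = 96468992.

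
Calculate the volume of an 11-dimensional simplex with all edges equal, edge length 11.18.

V_11 = √(12) · 11.18^11 / (11! · 2^(11/2)) ≈ 654.078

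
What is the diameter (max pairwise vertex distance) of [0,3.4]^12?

d = √(3.4² + 3.4² + ... + 3.4²) [12 terms] = √(12·3.4²) = 3.4√12 ≈ 11.7779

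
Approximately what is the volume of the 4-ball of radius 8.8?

The n-ball volume is π^(n/2)·r^n/Γ(n/2+1). With n=4, r=8.8: V ≈ 29593.8.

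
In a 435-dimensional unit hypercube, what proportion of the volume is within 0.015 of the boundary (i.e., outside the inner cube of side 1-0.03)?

The inner cube has side 1-2·0.015 = 0.97 and volume (0.97)^435 ≈ 1.761e-06, so the shell holds 0.9999982392 of the volume.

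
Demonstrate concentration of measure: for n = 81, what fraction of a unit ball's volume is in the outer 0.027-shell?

1 - (1-0.027)^81 ≈ 0.891072 ≈ 89.11%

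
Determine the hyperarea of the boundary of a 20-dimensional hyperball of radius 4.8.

S = n·V_n(r)/r = 20·V_20(4.8)/4.8 (volume-to-surface relation), giving 4.53262e+12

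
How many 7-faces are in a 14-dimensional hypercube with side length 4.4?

Choose 7 of 14 axes to span the face (C(14,7) = 3432 ways), then fix each of the remaining 7 coordinates at one of its two extreme values (2^7 = 128 ways): 3432·128 = 439296.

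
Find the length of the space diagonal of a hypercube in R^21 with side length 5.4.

Diagonal = √21 · 5.4 ≈ 24.7459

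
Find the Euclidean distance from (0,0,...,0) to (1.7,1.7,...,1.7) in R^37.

d = √(1.7² + 1.7² + ... + 1.7²) [37 terms] = √(37·1.7²) = 1.7√37 ≈ 10.3407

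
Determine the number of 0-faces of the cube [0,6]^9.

Choose 0 of 9 axes to span the face (C(9,0) = 1 way), then fix each of the remaining 9 coordinates at one of its two extreme values (2^9 = 512 ways): 1·512 = 512.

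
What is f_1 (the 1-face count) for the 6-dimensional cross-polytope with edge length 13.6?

f_1(6-orthoplex) = 2^2 · (6 choose 2) = 60.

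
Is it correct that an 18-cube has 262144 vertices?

True. The 18-cube has 2^18 = 262144 vertices.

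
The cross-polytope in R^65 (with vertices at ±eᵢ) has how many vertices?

The vertices are ±e_1, ..., ±e_65, so there are 2·65 = 130.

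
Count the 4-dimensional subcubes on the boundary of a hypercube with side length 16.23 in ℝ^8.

An n-cube has C(n,k)·2^(n-k) k-faces. Here C(8,4)·2^4 = 70·16 = 1120.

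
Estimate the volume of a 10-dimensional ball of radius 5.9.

The n-ball volume is π^(n/2)·r^n/Γ(n/2+1). With n=10, r=5.9: V ≈ 1.30343e+08.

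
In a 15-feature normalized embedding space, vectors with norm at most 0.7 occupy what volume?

The n-ball volume is π^(n/2)·r^n/Γ(n/2+1). With n=15, r=0.7: V ≈ 0.00181093.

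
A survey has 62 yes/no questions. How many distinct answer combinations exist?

An n-cube has 2^n vertices; for n = 62 that is 2^62 = 4611686018427387904.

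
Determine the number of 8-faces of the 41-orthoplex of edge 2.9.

Each 8-face is the convex hull of 9 vertices, one chosen as ±e_i from each of 9 distinct axes: 2^9·C(41,9) = 179375905280.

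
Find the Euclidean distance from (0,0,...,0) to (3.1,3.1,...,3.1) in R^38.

d = √(3.1² + 3.1² + ... + 3.1²) [38 terms] = √(38·3.1²) = 3.1√38 ≈ 19.1097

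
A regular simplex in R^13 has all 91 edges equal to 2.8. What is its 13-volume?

V = (2.8^13 / 13!) · √((13+1) / 2^13) ≈ 4.31661e-06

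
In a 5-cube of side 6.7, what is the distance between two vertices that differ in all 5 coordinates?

The space diagonal of an n-cube of side s is s√n. Here 6.7·√5 ≈ 14.9817.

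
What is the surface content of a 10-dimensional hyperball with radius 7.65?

S = n·V_n(r)/r = 10·V_10(7.65)/7.65 (volume-to-surface relation), giving 2.28834e+09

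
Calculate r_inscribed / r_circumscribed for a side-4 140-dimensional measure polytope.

r_in / r_out = (4/2) / (4√140/2) = 1/√140 ≈ 0.0845154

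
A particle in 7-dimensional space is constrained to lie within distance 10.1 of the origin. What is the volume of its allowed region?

V_7(10.1) = π^(7/2) · (10.1)^7 / Γ(7/2 + 1) ≈ 5.06559e+07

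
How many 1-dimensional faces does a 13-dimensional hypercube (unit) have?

f_1(13-cube) = (13 choose 1) · 2^12 = 53248.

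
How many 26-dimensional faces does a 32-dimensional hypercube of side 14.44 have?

An n-cube has C(n,k)·2^(n-k) k-faces. Here C(32,26)·2^6 = 906192·64 = 57996288.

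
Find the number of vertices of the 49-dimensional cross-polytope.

The 49-dimensional cross-polytope has 2n = 2·49 = 98 vertices.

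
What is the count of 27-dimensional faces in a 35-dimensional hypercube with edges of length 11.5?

f_27(35-cube) = (35 choose 27) · 2^8 = 6025169920.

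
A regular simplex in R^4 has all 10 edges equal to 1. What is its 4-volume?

V_4 = √(5) · 1^4 / (4! · 2^(4/2)) ≈ 0.0232924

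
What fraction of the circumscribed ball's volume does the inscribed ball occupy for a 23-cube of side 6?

The radii are 6/2 and 6√23/2, so the volume ratio is (1/√23)^23 = 23^{-23/2} ≈ 2.18842e-16.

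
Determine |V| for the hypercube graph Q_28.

Each vertex is a binary string of length 28, so there are 2^28 = 268435456.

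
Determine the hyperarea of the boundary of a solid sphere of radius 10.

The surface area of an n-ball is 2π^(n/2) r^(n-1) / Γ(n/2). For n=3, r=10: 4πr² = 4π·(10)² ≈ 1256.64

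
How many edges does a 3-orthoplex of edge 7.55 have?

Number of 1-faces = 2^(1+1) · C(3,1+1) = 4 · 3 = 12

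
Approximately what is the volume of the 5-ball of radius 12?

Volume = π^{5/2}·(12)^5/Γ(7/2) = 663552·π^2/5 ≈ 1.3098e+06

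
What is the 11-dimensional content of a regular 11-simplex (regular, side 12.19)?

Volume = 12.19^11 · √(12/2^11) / 11! ≈ 1693.6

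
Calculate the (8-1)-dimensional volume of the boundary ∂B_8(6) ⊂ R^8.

S = n·V_n(r)/r = 8·V_8(6)/6 (volume-to-surface relation), giving 93312·π^4 ≈ 9.08944e+06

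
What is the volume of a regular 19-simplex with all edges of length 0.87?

Volume = 0.87^19 · √(20/2^19) / 19! ≈ 3.60165e-21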